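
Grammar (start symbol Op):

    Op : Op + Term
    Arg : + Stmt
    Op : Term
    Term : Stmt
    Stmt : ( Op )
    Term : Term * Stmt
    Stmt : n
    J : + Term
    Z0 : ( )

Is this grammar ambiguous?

Only Op, Term, Stmt are reachable from Op; ignoring the rest: Op → Op + Term | Term  ;  Term → Term * Stmt | Stmt  — a left-associative chain with Stmt at the bottom. Each string factors uniquely by precedence.

Unambiguous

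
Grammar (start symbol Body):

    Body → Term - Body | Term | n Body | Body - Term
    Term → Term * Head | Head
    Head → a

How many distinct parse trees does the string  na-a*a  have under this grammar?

Parse trees for na-a*a:
  [Body n [Body [Term [Head a]] - [Body [Term [Term [Head a]] * [Head a]]]]]
  [Body n [Body [Body [Term [Head a]]] - [Term [Term [Head a]] * [Head a]]]]
  [Body [Body n [Body [Term [Head a]]]] - [Term [Term [Head a]] * [Head a]]]

3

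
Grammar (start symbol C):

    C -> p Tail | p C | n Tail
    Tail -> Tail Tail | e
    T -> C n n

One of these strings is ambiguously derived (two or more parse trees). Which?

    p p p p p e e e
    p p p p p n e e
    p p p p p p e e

p p p p p e e e

p p p p p e e e: 2 trees
p p p p p n e e: 1 tree
p p p p p p e e: 1 tree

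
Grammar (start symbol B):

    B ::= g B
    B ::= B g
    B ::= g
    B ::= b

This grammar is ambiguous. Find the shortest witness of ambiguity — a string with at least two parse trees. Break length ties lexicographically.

g g

length 1: no string has ≥2 trees
length 2: g g has 2 parse trees

Two derivations of g g:
  B ⇒ g B ⇒ g g
  B ⇒ B g ⇒ g g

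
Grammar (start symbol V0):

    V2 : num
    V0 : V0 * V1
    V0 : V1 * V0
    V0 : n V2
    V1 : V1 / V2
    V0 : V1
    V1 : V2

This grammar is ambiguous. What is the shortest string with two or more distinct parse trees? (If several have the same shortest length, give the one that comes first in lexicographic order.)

num * num

length 1: no string has ≥2 trees
length 2: no string has ≥2 trees
length 3: num * num has 2 parse trees

Two derivations of num * num:
  V0 ⇒ V0 * V1 ⇒ V1 * V1 ⇒ V2 * V1 ⇒ num * V1 ⇒ num * V2 ⇒ num * num
  V0 ⇒ V1 * V0 ⇒ V2 * V0 ⇒ num * V0 ⇒ num * V1 ⇒ num * V2 ⇒ num * num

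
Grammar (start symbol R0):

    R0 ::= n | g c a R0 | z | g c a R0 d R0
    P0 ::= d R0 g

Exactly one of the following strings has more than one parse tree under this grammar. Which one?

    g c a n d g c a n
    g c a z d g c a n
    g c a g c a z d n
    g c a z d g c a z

g c a n d g c a n: 1 tree
g c a z d g c a n: 1 tree
g c a g c a z d n: 2 trees
g c a z d g c a z: 1 tree

g c a g c a z d n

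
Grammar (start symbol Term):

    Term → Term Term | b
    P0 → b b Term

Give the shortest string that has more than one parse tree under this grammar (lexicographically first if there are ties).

length 1: no string has ≥2 trees
length 2: no string has ≥2 trees
length 3: b b b has 2 parse trees

Two derivations of b b b:
  Term ⇒ Term Term ⇒ Term Term Term ⇒ b Term Term ⇒ b b Term ⇒ b b b
  Term ⇒ Term Term ⇒ b Term ⇒ b Term Term ⇒ b b Term ⇒ b b b

b b b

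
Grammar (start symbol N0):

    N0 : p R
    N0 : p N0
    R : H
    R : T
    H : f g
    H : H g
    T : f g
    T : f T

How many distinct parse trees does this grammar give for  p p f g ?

2

Parse trees for p p f g:
  [N0 p [N0 p [R [H f g]]]]
  [N0 p [N0 p [R [T f g]]]]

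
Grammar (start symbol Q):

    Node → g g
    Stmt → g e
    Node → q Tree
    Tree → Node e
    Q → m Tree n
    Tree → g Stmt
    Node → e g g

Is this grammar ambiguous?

Ambiguous

Witness: m g g e n

Derivation 1: Q ⇒ m Tree n ⇒ m Node e n ⇒ m g g e n
Derivation 2: Q ⇒ m Tree n ⇒ m g Stmt n ⇒ m g g e n

Two distinct leftmost derivations for the same string.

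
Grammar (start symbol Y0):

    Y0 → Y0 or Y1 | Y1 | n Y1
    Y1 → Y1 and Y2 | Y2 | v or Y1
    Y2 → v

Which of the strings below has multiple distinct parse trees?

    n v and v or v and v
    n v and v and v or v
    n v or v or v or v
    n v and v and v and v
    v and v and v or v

n v or v or v or v

n v and v or v and v: 1 tree
n v and v and v or v: 1 tree
n v or v or v or v: 8 trees
n v and v and v and v: 1 tree
v and v and v or v: 1 tree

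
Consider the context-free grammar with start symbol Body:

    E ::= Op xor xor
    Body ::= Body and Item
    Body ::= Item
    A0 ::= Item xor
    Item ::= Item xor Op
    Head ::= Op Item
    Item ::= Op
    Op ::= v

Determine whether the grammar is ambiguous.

(E, A0, Head are unreachable from Body, so their rules don't affect L(Body).) This is a standard precedence ladder (Body over Item over Op), with each level left-recursive on its own operator ('and' at Body, 'xor' at Item). That structure is LR(1), hence unambiguous.

Unambiguous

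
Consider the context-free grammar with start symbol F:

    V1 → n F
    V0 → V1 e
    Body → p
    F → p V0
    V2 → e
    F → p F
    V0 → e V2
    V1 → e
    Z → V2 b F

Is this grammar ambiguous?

Ambiguous

Witness: p e e

Derivation 1: F ⇒ p V0 ⇒ p V1 e ⇒ p e e
Derivation 2: F ⇒ p V0 ⇒ p e V2 ⇒ p e e

Two distinct leftmost derivations for the same string.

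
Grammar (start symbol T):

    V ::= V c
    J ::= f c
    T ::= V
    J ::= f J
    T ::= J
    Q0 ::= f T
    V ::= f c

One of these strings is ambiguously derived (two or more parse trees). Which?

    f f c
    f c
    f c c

f f c: 1 tree
f c: 2 trees
f c c: 1 tree

f c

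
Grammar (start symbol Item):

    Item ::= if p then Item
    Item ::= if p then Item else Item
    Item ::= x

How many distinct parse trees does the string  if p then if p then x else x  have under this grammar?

Parse trees for if p then if p then x else x:
  [Item if p then [Item if p then [Item x] else [Item x]]]
  [Item if p then [Item if p then [Item x]] else [Item x]]

2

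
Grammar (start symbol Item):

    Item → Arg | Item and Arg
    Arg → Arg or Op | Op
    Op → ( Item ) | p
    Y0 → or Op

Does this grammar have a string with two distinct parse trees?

Unambiguous

(Y0 is unreachable from Item, so its rules don't affect L(Item).) This is a standard precedence ladder (Item over Arg over Op), with each level left-recursive on its own operator ('and' at Item, 'or' at Arg). That structure is LR(1), hence unambiguous.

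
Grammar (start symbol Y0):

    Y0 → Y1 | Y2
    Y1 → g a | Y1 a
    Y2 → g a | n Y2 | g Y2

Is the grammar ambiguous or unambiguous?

Witness: g a

Derivation 1: Y0 ⇒ Y1 ⇒ g a
Derivation 2: Y0 ⇒ Y2 ⇒ g a

Two distinct leftmost derivations for the same string.

Ambiguous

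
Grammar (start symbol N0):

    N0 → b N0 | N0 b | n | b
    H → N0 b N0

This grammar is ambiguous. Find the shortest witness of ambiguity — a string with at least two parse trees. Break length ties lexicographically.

length 1: no string has ≥2 trees
length 2: b b has 2 parse trees

Two derivations of b b:
  N0 ⇒ b N0 ⇒ b b
  N0 ⇒ N0 b ⇒ b b

b b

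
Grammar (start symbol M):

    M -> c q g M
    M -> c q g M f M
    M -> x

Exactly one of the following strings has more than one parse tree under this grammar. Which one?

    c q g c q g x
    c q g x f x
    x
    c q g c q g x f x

c q g c q g x: 1 tree
c q g x f x: 1 tree
x: 1 tree
c q g c q g x f x: 2 trees

c q g c q g x f x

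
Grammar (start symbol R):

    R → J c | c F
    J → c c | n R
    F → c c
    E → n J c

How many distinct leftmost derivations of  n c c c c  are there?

2

Parse trees for n c c c c:
  [R [J n [R [J c c] c]] c]
  [R [J n [R c [F c c]]] c]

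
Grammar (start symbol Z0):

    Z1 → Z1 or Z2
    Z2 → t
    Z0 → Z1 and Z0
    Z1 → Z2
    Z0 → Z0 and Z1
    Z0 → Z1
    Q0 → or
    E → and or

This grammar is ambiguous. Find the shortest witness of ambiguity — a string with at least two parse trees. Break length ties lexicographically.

t and t

length 1: no string has ≥2 trees
length 3: t and t has 2 parse trees

Two derivations of t and t:
  Z0 ⇒ Z1 and Z0 ⇒ Z2 and Z0 ⇒ t and Z0 ⇒ t and Z1 ⇒ t and Z2 ⇒ t and t
  Z0 ⇒ Z0 and Z1 ⇒ Z1 and Z1 ⇒ Z2 and Z1 ⇒ t and Z1 ⇒ t and Z2 ⇒ t and t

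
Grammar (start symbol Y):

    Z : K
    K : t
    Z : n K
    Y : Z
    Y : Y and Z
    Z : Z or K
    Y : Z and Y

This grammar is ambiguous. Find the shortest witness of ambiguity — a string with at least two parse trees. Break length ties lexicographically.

t and t

length 1: no string has ≥2 trees
length 2: no string has ≥2 trees
length 3: t and t has 2 parse trees

Two derivations of t and t:
  Y ⇒ Y and Z ⇒ Z and Z ⇒ K and Z ⇒ t and Z ⇒ t and K ⇒ t and t
  Y ⇒ Z and Y ⇒ K and Y ⇒ t and Y ⇒ t and Z ⇒ t and K ⇒ t and t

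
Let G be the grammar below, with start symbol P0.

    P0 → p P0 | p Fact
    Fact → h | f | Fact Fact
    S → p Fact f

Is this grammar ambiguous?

Ambiguous

Witness: p f f f

Derivation 1: P0 ⇒ p Fact ⇒ p Fact Fact ⇒ p f Fact ⇒ p f Fact Fact ⇒ p f f Fact ⇒ p f f f
Derivation 2: P0 ⇒ p Fact ⇒ p Fact Fact ⇒ p Fact Fact Fact ⇒ p f Fact Fact ⇒ p f f Fact ⇒ p f f f

Two distinct leftmost derivations for the same string.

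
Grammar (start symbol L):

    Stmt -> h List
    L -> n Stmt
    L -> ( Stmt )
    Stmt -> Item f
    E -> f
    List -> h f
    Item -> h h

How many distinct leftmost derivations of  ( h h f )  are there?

2

Parse trees for ( h h f ):
  [L ( [Stmt h [List h f]] )]
  [L ( [Stmt [Item h h] f] )]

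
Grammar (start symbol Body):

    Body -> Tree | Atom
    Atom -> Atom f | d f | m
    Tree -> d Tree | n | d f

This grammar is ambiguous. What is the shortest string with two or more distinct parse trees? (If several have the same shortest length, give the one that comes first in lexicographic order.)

d f

length 1: no string has ≥2 trees
length 2: d f has 2 parse trees

Two derivations of d f:
  Body ⇒ Tree ⇒ d f
  Body ⇒ Atom ⇒ d f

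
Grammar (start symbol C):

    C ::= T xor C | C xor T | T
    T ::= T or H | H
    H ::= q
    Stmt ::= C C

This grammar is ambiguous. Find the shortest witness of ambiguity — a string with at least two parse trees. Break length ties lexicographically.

q xor q

length 1: no string has ≥2 trees
length 3: q xor q has 2 parse trees

Two derivations of q xor q:
  C ⇒ T xor C ⇒ H xor C ⇒ q xor C ⇒ q xor T ⇒ q xor H ⇒ q xor q
  C ⇒ C xor T ⇒ T xor T ⇒ H xor T ⇒ q xor T ⇒ q xor H ⇒ q xor q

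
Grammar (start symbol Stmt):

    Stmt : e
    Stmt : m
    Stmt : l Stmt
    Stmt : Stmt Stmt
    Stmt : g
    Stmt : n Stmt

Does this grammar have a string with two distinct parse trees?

Witness: e e e

Derivation 1: Stmt ⇒ Stmt Stmt ⇒ e Stmt ⇒ e Stmt Stmt ⇒ e e Stmt ⇒ e e e
Derivation 2: Stmt ⇒ Stmt Stmt ⇒ Stmt Stmt Stmt ⇒ e Stmt Stmt ⇒ e e Stmt ⇒ e e e

Two distinct leftmost derivations for the same string.

Ambiguous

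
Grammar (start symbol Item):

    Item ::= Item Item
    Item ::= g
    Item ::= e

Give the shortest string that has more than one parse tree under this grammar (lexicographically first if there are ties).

e e e

length 1: no string has ≥2 trees
length 2: no string has ≥2 trees
length 3: e e e has 2 parse trees

Two derivations of e e e:
  Item ⇒ Item Item ⇒ Item Item Item ⇒ e Item Item ⇒ e e Item ⇒ e e e
  Item ⇒ Item Item ⇒ e Item ⇒ e Item Item ⇒ e e Item ⇒ e e e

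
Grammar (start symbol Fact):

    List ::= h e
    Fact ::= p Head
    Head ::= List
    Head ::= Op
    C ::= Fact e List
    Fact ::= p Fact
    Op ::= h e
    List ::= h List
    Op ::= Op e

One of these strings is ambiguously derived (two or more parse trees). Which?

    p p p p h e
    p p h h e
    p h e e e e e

p p p p h e: 2 trees
p p h h e: 1 tree
p h e e e e e: 1 tree

p p p p h e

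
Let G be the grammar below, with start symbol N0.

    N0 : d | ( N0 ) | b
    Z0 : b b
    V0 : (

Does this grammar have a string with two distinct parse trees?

Unambiguous

(Z0, V0 are unreachable from N0, so their rules don't affect L(N0).) L(N0) is { openⁿ atom closeⁿ : n ≥ 0 }. The bracket depth fixes n, and the derivation is forced at every step.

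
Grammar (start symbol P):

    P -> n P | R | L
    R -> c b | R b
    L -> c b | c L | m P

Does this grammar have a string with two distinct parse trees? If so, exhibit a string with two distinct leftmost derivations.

Ambiguous

Witness: c b

Derivation 1: P ⇒ R ⇒ c b
Derivation 2: P ⇒ L ⇒ c b

Two distinct leftmost derivations for the same string.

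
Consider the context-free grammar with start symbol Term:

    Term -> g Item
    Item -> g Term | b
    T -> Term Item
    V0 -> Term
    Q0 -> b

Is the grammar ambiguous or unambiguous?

(T, V0, Q0 are unreachable from Term, so their rules don't affect L(Term).) Restricted to the reachable nonterminals, every rule has the form A → t or A → t B, and no two rules for the same A share a first terminal. The grammar encodes a DFA — one run per string.

Unambiguous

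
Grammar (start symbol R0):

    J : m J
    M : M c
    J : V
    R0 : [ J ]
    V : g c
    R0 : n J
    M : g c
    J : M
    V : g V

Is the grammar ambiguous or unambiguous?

Ambiguous

Witness: n g c

Derivation 1: R0 ⇒ n J ⇒ n V ⇒ n g c
Derivation 2: R0 ⇒ n J ⇒ n M ⇒ n g c

Two distinct leftmost derivations for the same string.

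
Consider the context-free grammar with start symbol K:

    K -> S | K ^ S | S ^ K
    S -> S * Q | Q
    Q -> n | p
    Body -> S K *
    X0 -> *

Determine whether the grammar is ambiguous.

Ambiguous

Witness: n ^ n

Derivation 1: K ⇒ K ^ S ⇒ S ^ S ⇒ Q ^ S ⇒ n ^ S ⇒ n ^ Q ⇒ n ^ n
Derivation 2: K ⇒ S ^ K ⇒ Q ^ K ⇒ n ^ K ⇒ n ^ S ⇒ n ^ Q ⇒ n ^ n

Two distinct leftmost derivations for the same string.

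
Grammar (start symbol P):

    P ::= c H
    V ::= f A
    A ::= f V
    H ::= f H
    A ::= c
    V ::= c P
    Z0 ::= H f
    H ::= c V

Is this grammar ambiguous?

(Z0 is unreachable from P, so its rules don't affect L(P).) Each reachable nonterminal has at most one production per leading terminal, and all productions are right-linear; the derivation is determined token-by-token.

Unambiguous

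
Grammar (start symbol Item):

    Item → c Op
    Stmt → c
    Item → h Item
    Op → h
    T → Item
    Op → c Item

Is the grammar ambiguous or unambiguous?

(T, Stmt are unreachable from Item, so their rules don't affect L(Item).) The reachable rules are right-linear with at most one rule per (nonterminal, next-terminal) pair. Each input token forces the next rule, so parsing is deterministic.

Unambiguous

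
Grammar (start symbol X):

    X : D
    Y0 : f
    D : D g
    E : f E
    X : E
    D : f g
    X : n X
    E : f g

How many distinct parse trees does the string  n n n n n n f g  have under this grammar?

Parse trees for n n n n n n f g:
  [X n [X n [X n [X n [X n [X n [X [D f g]]]]]]]]
  [X n [X n [X n [X n [X n [X n [X [E f g]]]]]]]]

2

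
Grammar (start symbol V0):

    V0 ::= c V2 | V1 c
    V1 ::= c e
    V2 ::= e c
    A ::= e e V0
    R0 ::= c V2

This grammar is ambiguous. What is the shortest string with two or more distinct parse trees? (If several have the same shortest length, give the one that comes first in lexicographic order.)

length 3: c e c has 2 parse trees

Two derivations of c e c:
  V0 ⇒ c V2 ⇒ c e c
  V0 ⇒ V1 c ⇒ c e c

c e c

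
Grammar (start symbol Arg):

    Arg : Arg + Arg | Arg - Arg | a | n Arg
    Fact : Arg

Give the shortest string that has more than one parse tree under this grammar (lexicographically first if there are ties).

length 1: no string has ≥2 trees
length 2: no string has ≥2 trees
length 3: no string has ≥2 trees
length 4: n a + a has 2 parse trees

Two derivations of n a + a:
  Arg ⇒ Arg + Arg ⇒ n Arg + Arg ⇒ n a + Arg ⇒ n a + a
  Arg ⇒ n Arg ⇒ n Arg + Arg ⇒ n a + Arg ⇒ n a + a

n a + a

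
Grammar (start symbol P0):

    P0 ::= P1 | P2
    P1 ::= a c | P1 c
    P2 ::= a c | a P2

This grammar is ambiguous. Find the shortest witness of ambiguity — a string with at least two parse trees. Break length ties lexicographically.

length 2: a c has 2 parse trees

Two derivations of a c:
  P0 ⇒ P1 ⇒ a c
  P0 ⇒ P2 ⇒ a c

a c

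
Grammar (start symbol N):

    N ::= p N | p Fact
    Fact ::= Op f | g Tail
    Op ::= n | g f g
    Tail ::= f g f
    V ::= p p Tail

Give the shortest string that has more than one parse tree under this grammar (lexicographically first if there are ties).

length 3: no string has ≥2 trees
length 4: no string has ≥2 trees
length 5: p g f g f has 2 parse trees

Two derivations of p g f g f:
  N ⇒ p Fact ⇒ p Op f ⇒ p g f g f
  N ⇒ p Fact ⇒ p g Tail ⇒ p g f g f

p g f g f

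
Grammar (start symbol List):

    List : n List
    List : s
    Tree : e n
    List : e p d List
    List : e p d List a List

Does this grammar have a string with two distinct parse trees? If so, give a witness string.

Ambiguous

Witness: e p d e p d s a s

Derivation 1: List ⇒ e p d List ⇒ e p d e p d List a List ⇒ e p d e p d s a List ⇒ e p d e p d s a s
Derivation 2: List ⇒ e p d List a List ⇒ e p d e p d List a List ⇒ e p d e p d s a List ⇒ e p d e p d s a s

Two distinct leftmost derivations for the same string.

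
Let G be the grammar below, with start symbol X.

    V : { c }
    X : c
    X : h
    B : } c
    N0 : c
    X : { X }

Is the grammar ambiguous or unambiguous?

Only X is reachable from X; ignoring the rest: L(X) is { openⁿ atom closeⁿ : n ≥ 0 }. The bracket depth fixes n, and the derivation is forced at every step.

Unambiguous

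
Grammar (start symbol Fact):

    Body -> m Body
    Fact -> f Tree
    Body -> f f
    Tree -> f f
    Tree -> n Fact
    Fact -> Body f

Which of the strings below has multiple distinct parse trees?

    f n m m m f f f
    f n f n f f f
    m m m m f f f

f n f n f f f

f n m m m f f f: 1 tree
f n f n f f f: 2 trees
m m m m f f f: 1 tree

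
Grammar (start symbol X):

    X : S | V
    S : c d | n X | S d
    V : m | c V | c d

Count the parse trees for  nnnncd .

2

Parse trees for nnnncd:
  [X [S n [X [S n [X [S n [X [S n [X [S c d]]]]]]]]]]
  [X [S n [X [S n [X [S n [X [S n [X [V c d]]]]]]]]]]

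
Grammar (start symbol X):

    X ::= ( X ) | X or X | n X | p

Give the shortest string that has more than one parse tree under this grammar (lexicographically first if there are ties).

n p or p

length 1: no string has ≥2 trees
length 2: no string has ≥2 trees
length 3: no string has ≥2 trees
length 4: n p or p has 2 parse trees

Two derivations of n p or p:
  X ⇒ X or X ⇒ n X or X ⇒ n p or X ⇒ n p or p
  X ⇒ n X ⇒ n X or X ⇒ n p or X ⇒ n p or p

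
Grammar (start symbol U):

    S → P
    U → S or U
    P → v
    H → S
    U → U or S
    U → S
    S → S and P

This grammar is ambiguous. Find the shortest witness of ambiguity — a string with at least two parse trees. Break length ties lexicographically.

v or v

length 1: no string has ≥2 trees
length 3: v or v has 2 parse trees

Two derivations of v or v:
  U ⇒ S or U ⇒ P or U ⇒ v or U ⇒ v or S ⇒ v or P ⇒ v or v
  U ⇒ U or S ⇒ S or S ⇒ P or S ⇒ v or S ⇒ v or P ⇒ v or v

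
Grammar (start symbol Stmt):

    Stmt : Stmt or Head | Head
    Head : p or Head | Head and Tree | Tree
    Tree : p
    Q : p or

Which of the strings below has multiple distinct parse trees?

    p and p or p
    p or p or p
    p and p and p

p and p or p: 1 tree
p or p or p: 4 trees
p and p and p: 1 tree

p or p or p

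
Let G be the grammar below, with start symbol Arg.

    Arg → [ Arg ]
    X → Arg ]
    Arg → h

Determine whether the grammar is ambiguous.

Only Arg is reachable from Arg; ignoring the rest: L(Arg) is { openⁿ atom closeⁿ : n ≥ 0 }. The bracket depth fixes n, and the derivation is forced at every step.

Unambiguous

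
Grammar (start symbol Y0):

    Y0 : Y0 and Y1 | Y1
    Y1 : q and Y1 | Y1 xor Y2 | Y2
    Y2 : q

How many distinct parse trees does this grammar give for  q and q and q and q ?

Parse trees for q and q and q and q:
  [Y0 [Y0 [Y1 [Y2 q]]] and [Y1 q and [Y1 q and [Y1 [Y2 q]]]]]
  [Y0 [Y0 [Y0 [Y1 [Y2 q]]] and [Y1 [Y2 q]]] and [Y1 q and [Y1 [Y2 q]]]]
  [Y0 [Y0 [Y1 q and [Y1 [Y2 q]]]] and [Y1 q and [Y1 [Y2 q]]]]
  [Y0 [Y0 [Y0 [Y1 [Y2 q]]] and [Y1 q and [Y1 [Y2 q]]]] and [Y1 [Y2 q]]]
  [Y0 [Y0 [Y0 [Y0 [Y1 [Y2 q]]] and [Y1 [Y2 q]]] and [Y1 [Y2 q]]] and [Y1 [Y2 q]]]
  [Y0 [Y0 [Y0 [Y1 q and [Y1 [Y2 q]]]] and [Y1 [Y2 q]]] and [Y1 [Y2 q]]]
  [Y0 [Y0 [Y1 q and [Y1 q and [Y1 [Y2 q]]]]] and [Y1 [Y2 q]]]
  [Y0 [Y1 q and [Y1 q and [Y1 q and [Y1 [Y2 q]]]]]]

8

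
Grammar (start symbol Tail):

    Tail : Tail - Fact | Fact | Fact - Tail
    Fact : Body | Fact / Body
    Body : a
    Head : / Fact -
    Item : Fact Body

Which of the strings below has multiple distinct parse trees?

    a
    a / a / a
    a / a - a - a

a: 1 tree
a / a / a: 1 tree
a / a - a - a: 4 trees

a / a - a - a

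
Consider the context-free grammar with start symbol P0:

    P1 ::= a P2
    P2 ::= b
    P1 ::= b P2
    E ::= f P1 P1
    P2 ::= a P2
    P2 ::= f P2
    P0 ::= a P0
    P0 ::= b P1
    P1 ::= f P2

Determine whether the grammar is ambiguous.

(E is unreachable from P0, so its rules don't affect L(P0).) Restricted to the reachable nonterminals, every rule has the form A → t or A → t B, and no two rules for the same A share a first terminal. The grammar encodes a DFA — one run per string.

Unambiguous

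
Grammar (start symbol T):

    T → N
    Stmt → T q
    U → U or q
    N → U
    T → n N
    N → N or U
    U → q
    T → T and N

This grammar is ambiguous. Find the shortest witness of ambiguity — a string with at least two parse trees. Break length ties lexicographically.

q or q

length 1: no string has ≥2 trees
length 2: no string has ≥2 trees
length 3: q or q has 2 parse trees

Two derivations of q or q:
  T ⇒ N ⇒ U ⇒ U or q ⇒ q or q
  T ⇒ N ⇒ N or U ⇒ U or U ⇒ q or U ⇒ q or q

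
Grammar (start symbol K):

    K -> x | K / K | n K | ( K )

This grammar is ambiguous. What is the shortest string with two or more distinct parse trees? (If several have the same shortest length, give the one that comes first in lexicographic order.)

length 1: no string has ≥2 trees
length 2: no string has ≥2 trees
length 3: no string has ≥2 trees
length 4: n x / x has 2 parse trees

Two derivations of n x / x:
  K ⇒ K / K ⇒ n K / K ⇒ n x / K ⇒ n x / x
  K ⇒ n K ⇒ n K / K ⇒ n x / K ⇒ n x / x

n x / x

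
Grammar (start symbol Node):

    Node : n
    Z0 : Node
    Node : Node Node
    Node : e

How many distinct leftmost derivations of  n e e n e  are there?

14

Parse trees for n e e n e (showing first 6 of 14):
  [Node [Node n] [Node [Node e] [Node [Node e] [Node [Node n] [Node e]]]]]
  [Node [Node n] [Node [Node e] [Node [Node [Node e] [Node n]] [Node e]]]]
  [Node [Node n] [Node [Node [Node e] [Node e]] [Node [Node n] [Node e]]]]
  [Node [Node n] [Node [Node [Node e] [Node [Node e] [Node n]]] [Node e]]]
  [Node [Node n] [Node [Node [Node [Node e] [Node e]] [Node n]] [Node e]]]
  [Node [Node [Node n] [Node e]] [Node [Node e] [Node [Node n] [Node e]]]]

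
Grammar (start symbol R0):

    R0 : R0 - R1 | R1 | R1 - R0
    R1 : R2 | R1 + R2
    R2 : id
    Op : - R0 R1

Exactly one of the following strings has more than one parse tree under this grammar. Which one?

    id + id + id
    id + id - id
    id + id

id + id - id

id + id + id: 1 tree
id + id - id: 2 trees
id + id: 1 tree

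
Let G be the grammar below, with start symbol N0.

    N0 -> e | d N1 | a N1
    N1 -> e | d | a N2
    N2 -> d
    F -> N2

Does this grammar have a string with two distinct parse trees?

Unambiguous

(F is unreachable from N0, so its rules don't affect L(N0).) Each reachable nonterminal has at most one production per leading terminal, and all productions are right-linear; the derivation is determined token-by-token.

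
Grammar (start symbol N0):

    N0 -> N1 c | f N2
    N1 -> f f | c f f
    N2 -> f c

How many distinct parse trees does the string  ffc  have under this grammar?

Parse trees for ffc:
  [N0 [N1 f f] c]
  [N0 f [N2 f c]]

2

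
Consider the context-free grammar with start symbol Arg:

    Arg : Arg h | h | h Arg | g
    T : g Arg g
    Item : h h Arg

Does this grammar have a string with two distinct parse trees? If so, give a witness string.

Witness: h h

Derivation 1: Arg ⇒ Arg h ⇒ h h
Derivation 2: Arg ⇒ h Arg ⇒ h h

Two distinct leftmost derivations for the same string.

Ambiguous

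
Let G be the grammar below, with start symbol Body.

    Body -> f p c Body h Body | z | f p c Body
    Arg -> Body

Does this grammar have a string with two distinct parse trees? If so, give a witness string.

Witness: f p c f p c z h z

Derivation 1: Body ⇒ f p c Body h Body ⇒ f p c f p c Body h Body ⇒ f p c f p c z h Body ⇒ f p c f p c z h z
Derivation 2: Body ⇒ f p c Body ⇒ f p c f p c Body h Body ⇒ f p c f p c z h Body ⇒ f p c f p c z h z

Two distinct leftmost derivations for the same string.

Ambiguous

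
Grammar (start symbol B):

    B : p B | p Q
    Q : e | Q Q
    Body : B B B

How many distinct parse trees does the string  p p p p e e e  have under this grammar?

2

Parse trees for p p p p e e e:
  [B p [B p [B p [B p [Q [Q e] [Q [Q e] [Q e]]]]]]]
  [B p [B p [B p [B p [Q [Q [Q e] [Q e]] [Q e]]]]]]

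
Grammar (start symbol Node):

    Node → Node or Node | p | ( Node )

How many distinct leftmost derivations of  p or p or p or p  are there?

5

Parse trees for p or p or p or p:
  [Node [Node p] or [Node [Node p] or [Node [Node p] or [Node p]]]]
  [Node [Node p] or [Node [Node [Node p] or [Node p]] or [Node p]]]
  [Node [Node [Node p] or [Node p]] or [Node [Node p] or [Node p]]]
  [Node [Node [Node p] or [Node [Node p] or [Node p]]] or [Node p]]
  [Node [Node [Node [Node p] or [Node p]] or [Node p]] or [Node p]]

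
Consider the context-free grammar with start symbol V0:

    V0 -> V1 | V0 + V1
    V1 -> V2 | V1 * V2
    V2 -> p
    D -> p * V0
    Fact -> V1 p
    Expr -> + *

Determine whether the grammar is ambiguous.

Only V0, V1, V2 are reachable from V0; ignoring the rest: V0 → V0 + V1 | V1  ;  V1 → V1 * V2 | V2  — a left-associative chain with V2 at the bottom. Each string factors uniquely by precedence.

Unambiguous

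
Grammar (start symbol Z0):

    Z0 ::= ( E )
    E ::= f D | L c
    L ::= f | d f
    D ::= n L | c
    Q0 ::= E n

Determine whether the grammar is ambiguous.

Ambiguous

Witness: ( f c )

Derivation 1: Z0 ⇒ ( E ) ⇒ ( f D ) ⇒ ( f c )
Derivation 2: Z0 ⇒ ( E ) ⇒ ( L c ) ⇒ ( f c )

Two distinct leftmost derivations for the same string.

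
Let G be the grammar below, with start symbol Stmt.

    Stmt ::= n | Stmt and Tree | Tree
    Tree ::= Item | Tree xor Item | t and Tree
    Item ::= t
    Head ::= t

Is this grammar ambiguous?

Witness: t and t

Derivation 1: Stmt ⇒ Stmt and Tree ⇒ Tree and Tree ⇒ Item and Tree ⇒ t and Tree ⇒ t and Item ⇒ t and t
Derivation 2: Stmt ⇒ Tree ⇒ t and Tree ⇒ t and Item ⇒ t and t

Two distinct leftmost derivations for the same string.

Ambiguous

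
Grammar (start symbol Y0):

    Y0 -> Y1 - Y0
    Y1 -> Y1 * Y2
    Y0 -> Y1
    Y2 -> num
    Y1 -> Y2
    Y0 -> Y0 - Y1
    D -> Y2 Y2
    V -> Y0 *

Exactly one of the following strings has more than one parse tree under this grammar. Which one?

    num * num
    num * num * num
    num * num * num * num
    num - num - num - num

num - num - num - num

num * num: 1 tree
num * num * num: 1 tree
num * num * num * num: 1 tree
num - num - num - num: 8 trees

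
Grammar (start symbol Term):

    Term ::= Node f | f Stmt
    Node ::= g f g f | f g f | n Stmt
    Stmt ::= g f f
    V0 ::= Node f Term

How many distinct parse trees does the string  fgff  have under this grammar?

2

Parse trees for fgff:
  [Term [Node f g f] f]
  [Term f [Stmt g f f]]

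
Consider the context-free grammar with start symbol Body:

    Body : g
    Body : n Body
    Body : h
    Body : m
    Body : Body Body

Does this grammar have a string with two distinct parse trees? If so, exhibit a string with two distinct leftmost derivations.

Ambiguous

Witness: g g g

Derivation 1: Body ⇒ Body Body ⇒ g Body ⇒ g Body Body ⇒ g g Body ⇒ g g g
Derivation 2: Body ⇒ Body Body ⇒ Body Body Body ⇒ g Body Body ⇒ g g Body ⇒ g g g

Two distinct leftmost derivations for the same string.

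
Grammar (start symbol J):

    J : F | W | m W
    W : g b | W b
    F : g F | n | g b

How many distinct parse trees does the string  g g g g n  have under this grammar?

Parse trees for g g g g n:
  [J [F g [F g [F g [F g [F n]]]]]]

1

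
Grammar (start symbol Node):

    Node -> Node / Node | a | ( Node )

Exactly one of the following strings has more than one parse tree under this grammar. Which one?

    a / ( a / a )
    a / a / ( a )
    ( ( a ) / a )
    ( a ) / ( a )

a / a / ( a )

a / ( a / a ): 1 tree
a / a / ( a ): 2 trees
( ( a ) / a ): 1 tree
( a ) / ( a ): 1 tree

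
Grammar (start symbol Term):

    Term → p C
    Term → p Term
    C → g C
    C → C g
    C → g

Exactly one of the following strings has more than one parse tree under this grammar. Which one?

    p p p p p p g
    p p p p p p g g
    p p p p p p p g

p p p p p p g g

p p p p p p g: 1 tree
p p p p p p g g: 2 trees
p p p p p p p g: 1 tree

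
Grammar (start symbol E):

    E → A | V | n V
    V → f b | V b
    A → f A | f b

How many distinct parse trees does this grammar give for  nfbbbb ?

1

Parse trees for nfbbbb:
  [E n [V [V [V [V f b] b] b] b]]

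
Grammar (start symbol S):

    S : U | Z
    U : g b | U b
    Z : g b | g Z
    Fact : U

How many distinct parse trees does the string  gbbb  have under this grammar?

Parse trees for gbbb:
  [S [U [U [U g b] b] b]]

1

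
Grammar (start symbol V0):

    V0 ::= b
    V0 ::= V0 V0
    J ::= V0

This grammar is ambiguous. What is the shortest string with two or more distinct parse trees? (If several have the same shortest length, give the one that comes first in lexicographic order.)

b b b

length 1: no string has ≥2 trees
length 2: no string has ≥2 trees
length 3: b b b has 2 parse trees

Two derivations of b b b:
  V0 ⇒ V0 V0 ⇒ b V0 ⇒ b V0 V0 ⇒ b b V0 ⇒ b b b
  V0 ⇒ V0 V0 ⇒ V0 V0 V0 ⇒ b V0 V0 ⇒ b b V0 ⇒ b b b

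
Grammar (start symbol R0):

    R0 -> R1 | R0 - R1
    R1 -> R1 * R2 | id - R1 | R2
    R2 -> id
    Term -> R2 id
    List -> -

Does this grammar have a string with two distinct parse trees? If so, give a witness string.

Witness: id - id

Derivation 1: R0 ⇒ R1 ⇒ id - R1 ⇒ id - R2 ⇒ id - id
Derivation 2: R0 ⇒ R0 - R1 ⇒ R1 - R1 ⇒ R2 - R1 ⇒ id - R1 ⇒ id - R2 ⇒ id - id

Two distinct leftmost derivations for the same string.

Ambiguous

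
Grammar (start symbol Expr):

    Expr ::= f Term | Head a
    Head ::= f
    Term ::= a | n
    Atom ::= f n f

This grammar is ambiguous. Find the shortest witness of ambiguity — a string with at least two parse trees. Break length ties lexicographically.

f a

length 2: f a has 2 parse trees

Two derivations of f a:
  Expr ⇒ f Term ⇒ f a
  Expr ⇒ Head a ⇒ f a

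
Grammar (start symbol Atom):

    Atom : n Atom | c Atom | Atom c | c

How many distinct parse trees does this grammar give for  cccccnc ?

1

Parse trees for cccccnc:
  [Atom c [Atom c [Atom c [Atom c [Atom c [Atom n [Atom c]]]]]]]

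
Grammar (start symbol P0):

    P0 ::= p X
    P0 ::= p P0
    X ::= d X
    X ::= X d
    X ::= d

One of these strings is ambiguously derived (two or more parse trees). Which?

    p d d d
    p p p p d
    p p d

p d d d

p d d d: 4 trees
p p p p d: 1 tree
p p d: 1 tree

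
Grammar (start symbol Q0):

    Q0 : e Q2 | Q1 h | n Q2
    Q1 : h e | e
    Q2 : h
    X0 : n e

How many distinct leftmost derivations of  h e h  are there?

1

Parse trees for h e h:
  [Q0 [Q1 h e] h]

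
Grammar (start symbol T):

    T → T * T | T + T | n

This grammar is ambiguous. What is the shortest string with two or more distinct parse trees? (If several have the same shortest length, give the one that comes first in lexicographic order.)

length 1: no string has ≥2 trees
length 3: no string has ≥2 trees
length 5: n * n * n has 2 parse trees

Two derivations of n * n * n:
  T ⇒ T * T ⇒ T * T * T ⇒ n * T * T ⇒ n * n * T ⇒ n * n * n
  T ⇒ T * T ⇒ n * T ⇒ n * T * T ⇒ n * n * T ⇒ n * n * n

n * n * n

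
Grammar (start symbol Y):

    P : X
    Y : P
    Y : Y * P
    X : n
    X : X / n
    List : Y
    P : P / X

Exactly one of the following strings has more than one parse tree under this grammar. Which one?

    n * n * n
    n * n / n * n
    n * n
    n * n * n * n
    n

n * n / n * n

n * n * n: 1 tree
n * n / n * n: 2 trees
n * n: 1 tree
n * n * n * n: 1 tree
n: 1 tree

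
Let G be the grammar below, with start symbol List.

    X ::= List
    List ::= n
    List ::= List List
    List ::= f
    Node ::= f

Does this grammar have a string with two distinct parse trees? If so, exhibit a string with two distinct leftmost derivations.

Ambiguous

Witness: f f f

Derivation 1: List ⇒ List List ⇒ List List List ⇒ f List List ⇒ f f List ⇒ f f f
Derivation 2: List ⇒ List List ⇒ f List ⇒ f List List ⇒ f f List ⇒ f f f

Two distinct leftmost derivations for the same string.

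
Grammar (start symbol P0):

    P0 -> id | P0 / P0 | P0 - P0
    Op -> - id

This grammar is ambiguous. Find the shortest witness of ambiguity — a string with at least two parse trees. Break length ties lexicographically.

id - id - id

length 1: no string has ≥2 trees
length 3: no string has ≥2 trees
length 5: id - id - id has 2 parse trees

Two derivations of id - id - id:
  P0 ⇒ P0 - P0 ⇒ id - P0 ⇒ id - P0 - P0 ⇒ id - id - P0 ⇒ id - id - id
  P0 ⇒ P0 - P0 ⇒ P0 - P0 - P0 ⇒ id - P0 - P0 ⇒ id - id - P0 ⇒ id - id - id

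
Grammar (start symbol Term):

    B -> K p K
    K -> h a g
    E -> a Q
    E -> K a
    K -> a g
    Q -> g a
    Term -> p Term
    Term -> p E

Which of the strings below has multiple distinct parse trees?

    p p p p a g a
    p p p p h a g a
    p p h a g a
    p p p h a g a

p p p p a g a

p p p p a g a: 2 trees
p p p p h a g a: 1 tree
p p h a g a: 1 tree
p p p h a g a: 1 tree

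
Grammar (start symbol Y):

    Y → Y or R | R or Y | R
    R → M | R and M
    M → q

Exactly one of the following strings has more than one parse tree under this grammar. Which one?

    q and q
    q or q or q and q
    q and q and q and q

q or q or q and q

q and q: 1 tree
q or q or q and q: 4 trees
q and q and q and q: 1 tree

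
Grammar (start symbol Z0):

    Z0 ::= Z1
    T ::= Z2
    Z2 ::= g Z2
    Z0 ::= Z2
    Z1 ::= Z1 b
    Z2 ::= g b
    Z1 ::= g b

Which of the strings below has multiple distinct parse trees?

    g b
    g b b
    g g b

g b: 2 trees
g b b: 1 tree
g g b: 1 tree

g b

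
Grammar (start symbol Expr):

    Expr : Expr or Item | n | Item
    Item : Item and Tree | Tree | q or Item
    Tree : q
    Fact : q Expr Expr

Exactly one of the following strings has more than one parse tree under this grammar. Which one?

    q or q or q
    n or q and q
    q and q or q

q or q or q

q or q or q: 4 trees
n or q and q: 1 tree
q and q or q: 1 tree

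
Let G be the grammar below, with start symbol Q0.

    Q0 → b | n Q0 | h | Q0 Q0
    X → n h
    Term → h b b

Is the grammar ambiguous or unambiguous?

Witness: b b b

Derivation 1: Q0 ⇒ Q0 Q0 ⇒ b Q0 ⇒ b Q0 Q0 ⇒ b b Q0 ⇒ b b b
Derivation 2: Q0 ⇒ Q0 Q0 ⇒ Q0 Q0 Q0 ⇒ b Q0 Q0 ⇒ b b Q0 ⇒ b b b

Two distinct leftmost derivations for the same string.

Ambiguous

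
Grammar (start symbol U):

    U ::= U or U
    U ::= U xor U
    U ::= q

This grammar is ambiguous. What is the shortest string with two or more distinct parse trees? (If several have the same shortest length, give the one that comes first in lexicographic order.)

length 1: no string has ≥2 trees
length 3: no string has ≥2 trees
length 5: q or q or q has 2 parse trees

Two derivations of q or q or q:
  U ⇒ U or U ⇒ U or U or U ⇒ q or U or U ⇒ q or q or U ⇒ q or q or q
  U ⇒ U or U ⇒ q or U ⇒ q or U or U ⇒ q or q or U ⇒ q or q or q

q or q or q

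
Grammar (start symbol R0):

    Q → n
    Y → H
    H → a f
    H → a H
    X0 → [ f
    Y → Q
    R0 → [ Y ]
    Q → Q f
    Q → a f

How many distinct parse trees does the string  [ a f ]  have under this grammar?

Parse trees for [ a f ]:
  [R0 [ [Y [H a f]] ]]
  [R0 [ [Y [Q a f]] ]]

2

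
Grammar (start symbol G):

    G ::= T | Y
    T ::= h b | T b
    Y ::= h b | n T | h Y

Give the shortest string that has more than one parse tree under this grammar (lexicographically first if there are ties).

h b

length 2: h b has 2 parse trees

Two derivations of h b:
  G ⇒ T ⇒ h b
  G ⇒ Y ⇒ h b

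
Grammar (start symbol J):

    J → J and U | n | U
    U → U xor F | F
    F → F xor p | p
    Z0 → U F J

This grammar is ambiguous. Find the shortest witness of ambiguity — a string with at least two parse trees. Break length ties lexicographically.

p xor p

length 1: no string has ≥2 trees
length 3: p xor p has 2 parse trees

Two derivations of p xor p:
  J ⇒ U ⇒ U xor F ⇒ F xor F ⇒ p xor F ⇒ p xor p
  J ⇒ U ⇒ F ⇒ F xor p ⇒ p xor p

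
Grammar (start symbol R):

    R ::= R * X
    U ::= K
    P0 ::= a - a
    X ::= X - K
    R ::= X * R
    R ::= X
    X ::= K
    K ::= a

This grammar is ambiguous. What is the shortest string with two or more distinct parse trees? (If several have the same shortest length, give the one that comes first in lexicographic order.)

length 1: no string has ≥2 trees
length 3: a * a has 2 parse trees

Two derivations of a * a:
  R ⇒ R * X ⇒ X * X ⇒ K * X ⇒ a * X ⇒ a * K ⇒ a * a
  R ⇒ X * R ⇒ K * R ⇒ a * R ⇒ a * X ⇒ a * K ⇒ a * a

a * a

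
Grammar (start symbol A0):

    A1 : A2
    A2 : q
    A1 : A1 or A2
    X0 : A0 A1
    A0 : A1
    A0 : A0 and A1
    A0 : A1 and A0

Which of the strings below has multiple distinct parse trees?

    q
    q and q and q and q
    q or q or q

q and q and q and q

q: 1 tree
q and q and q and q: 8 trees
q or q or q: 1 tree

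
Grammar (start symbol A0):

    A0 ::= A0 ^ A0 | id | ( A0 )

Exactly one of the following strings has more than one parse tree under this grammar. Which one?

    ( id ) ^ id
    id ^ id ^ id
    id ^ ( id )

id ^ id ^ id

( id ) ^ id: 1 tree
id ^ id ^ id: 2 trees
id ^ ( id ): 1 tree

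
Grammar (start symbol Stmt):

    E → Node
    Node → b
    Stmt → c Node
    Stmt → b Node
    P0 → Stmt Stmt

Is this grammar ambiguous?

Unambiguous

(E, P0 are unreachable from Stmt, so their rules don't affect L(Stmt).) Each reachable nonterminal has at most one production per leading terminal, and all productions are right-linear; the derivation is determined token-by-token.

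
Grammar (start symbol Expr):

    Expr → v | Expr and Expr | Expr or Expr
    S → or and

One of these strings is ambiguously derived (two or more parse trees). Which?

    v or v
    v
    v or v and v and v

v or v: 1 tree
v: 1 tree
v or v and v and v: 5 trees

v or v and v and v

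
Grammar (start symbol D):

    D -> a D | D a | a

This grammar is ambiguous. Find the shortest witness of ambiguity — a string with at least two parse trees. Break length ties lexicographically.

length 1: no string has ≥2 trees
length 2: a a has 2 parse trees

Two derivations of a a:
  D ⇒ a D ⇒ a a
  D ⇒ D a ⇒ a a

a a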